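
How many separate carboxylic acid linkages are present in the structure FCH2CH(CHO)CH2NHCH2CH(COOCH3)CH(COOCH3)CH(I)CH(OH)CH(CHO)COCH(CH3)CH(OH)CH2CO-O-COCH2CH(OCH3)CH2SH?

Reading the structure from left to right:
  FCH2: halogen on an sp³ carbon → alkyl halide.
  CH(CHO): pendant –CHO: carbonyl C bonded to C and H → aldehyde.
  CH2NHCH2: C–N–C with sp³ carbons and no adjacent C=O → amine (secondary).
  CH(COOCH3): pendant –COOCH3: carbonyl C bonded to C and –OCH3 → ester.
  CH(COOCH3): pendant –COOCH3: carbonyl C bonded to C and –OCH3 → ester.
  CH(I): halogen on an sp³ carbon → alkyl halide.
  CH(OH): –OH on an sp³ carbon → alcohol (secondary).
  CH(CHO): pendant –CHO: carbonyl C bonded to C and H → aldehyde.
  CO: –C(=O)– with carbon on both sides → ketone.
  CH(OH): –OH on an sp³ carbon → alcohol (secondary).
  CH2CO-O-COCH2: two acyl groups sharing one oxygen, –C(=O)–O–C(=O)– → anhydride.
  CH(OCH3): pendant –OCH3: C–O–C with sp³ C, no adjacent C=O → ether.
  CH2SH: –SH on an sp³ carbon → thiol.
No segment is a carboxylic acid: CH(CHO) is aldehyde, not carboxylic acid; CH(COOCH3) is ester, not carboxylic acid; CH(COOCH3) is ester, not carboxylic acid. → 0.

0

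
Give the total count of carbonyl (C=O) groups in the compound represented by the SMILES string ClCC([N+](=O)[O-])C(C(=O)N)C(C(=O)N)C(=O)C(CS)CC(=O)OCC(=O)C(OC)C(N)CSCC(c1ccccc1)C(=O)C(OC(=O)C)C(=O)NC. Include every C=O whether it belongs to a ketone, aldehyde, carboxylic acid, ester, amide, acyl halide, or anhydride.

8

CH(CONH2): amide, 1 C=O (running total 1).
CH(CONH2): amide, 1 C=O (running total 2).
CO: ketone, 1 C=O (running total 3).
CH2COOCH2: ester, 1 C=O (running total 4).
CO: ketone, 1 C=O (running total 5).
CO: ketone, 1 C=O (running total 6).
CH(OCOCH3): ester, 1 C=O (running total 7).
CONHCH3: amide, 1 C=O (running total 8).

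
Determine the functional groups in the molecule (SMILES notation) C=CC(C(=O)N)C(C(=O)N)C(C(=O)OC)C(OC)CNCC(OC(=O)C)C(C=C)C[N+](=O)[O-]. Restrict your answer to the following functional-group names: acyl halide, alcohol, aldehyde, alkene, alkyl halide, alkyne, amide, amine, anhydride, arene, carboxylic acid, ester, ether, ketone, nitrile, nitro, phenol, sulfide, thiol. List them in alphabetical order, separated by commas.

C=C double bond → alkene.
pendant –CONH2: carbonyl C bonded to C and N → amide.
pendant –CONH2: carbonyl C bonded to C and N → amide.
pendant –COOCH3: carbonyl C bonded to C and –OCH3 → ester.
pendant –OCH3: C–O–C with sp³ C, no adjacent C=O → ether.
C–N–C with sp³ carbons and no adjacent C=O → amine (secondary).
pendant –OC(=O)CH3: an acyloxy group → ester.
pendant –CH=CH2: C=C double bond → alkene.
–NO2 on carbon → nitro group.

alkene, amide, amine, ester, ether, nitro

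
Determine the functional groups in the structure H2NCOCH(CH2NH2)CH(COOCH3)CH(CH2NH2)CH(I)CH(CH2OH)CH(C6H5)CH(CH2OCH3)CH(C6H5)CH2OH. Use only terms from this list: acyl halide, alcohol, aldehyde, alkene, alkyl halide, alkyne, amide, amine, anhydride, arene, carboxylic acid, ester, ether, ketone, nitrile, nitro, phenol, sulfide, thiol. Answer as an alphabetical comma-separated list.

alcohol, alkyl halide, amide, amine, arene, ester, ether

Reading the structure from left to right:
  H2NCO: –C(=O)NH2: carbonyl C bonded to C and to N → amide (the N is not a separate amine).
  CH(CH2NH2): pendant –CH2NH2: N on sp³ C, no adjacent C=O → amine.
  CH(COOCH3): pendant –COOCH3: carbonyl C bonded to C and –OCH3 → ester.
  CH(CH2NH2): pendant –CH2NH2: N on sp³ C, no adjacent C=O → amine.
  CH(I): halogen on an sp³ carbon → alkyl halide.
  CH(CH2OH): pendant –CH2OH on an sp³ backbone C → alcohol.
  CH(C6H5): pendant –C6H5: benzene ring → arene.
  CH(CH2OCH3): pendant –CH2OCH3: C–O–C linkage → ether.
  CH(C6H5): pendant –C6H5: benzene ring → arene.
  CH2OH: –OH on an sp³ carbon → alcohol.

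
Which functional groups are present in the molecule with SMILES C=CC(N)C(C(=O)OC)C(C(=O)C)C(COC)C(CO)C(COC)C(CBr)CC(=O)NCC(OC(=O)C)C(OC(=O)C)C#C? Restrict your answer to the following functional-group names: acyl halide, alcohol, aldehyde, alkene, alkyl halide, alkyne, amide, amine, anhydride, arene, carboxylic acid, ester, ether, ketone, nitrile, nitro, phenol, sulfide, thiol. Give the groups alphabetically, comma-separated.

Working along the chain:
  CH2=CH: C=C double bond → alkene.
  CH(NH2): –NH2 on an sp³ carbon with no adjacent C=O → amine.
  CH(COOCH3): pendant –COOCH3: carbonyl C bonded to C and –OCH3 → ester.
  CH(COCH3): pendant –COCH3: carbonyl C bonded to two carbons → ketone.
  CH(CH2OCH3): pendant –CH2OCH3: C–O–C linkage → ether.
  CH(CH2OH): pendant –CH2OH on an sp³ backbone C → alcohol.
  CH(CH2OCH3): pendant –CH2OCH3: C–O–C linkage → ether.
  CH(CH2Br): pendant –CH2X: halogen on sp³ carbon → alkyl halide.
  CH2CONHCH2: –C(=O)–N– linkage → amide (the N is not an amine).
  CH(OCOCH3): pendant –OC(=O)CH3: an acyloxy group → ester.
  CH(OCOCH3): pendant –OC(=O)CH3: an acyloxy group → ester.
  C≡CH: C≡C triple bond → alkyne.

alcohol, alkene, alkyl halide, alkyne, amide, amine, ester, ether, ketone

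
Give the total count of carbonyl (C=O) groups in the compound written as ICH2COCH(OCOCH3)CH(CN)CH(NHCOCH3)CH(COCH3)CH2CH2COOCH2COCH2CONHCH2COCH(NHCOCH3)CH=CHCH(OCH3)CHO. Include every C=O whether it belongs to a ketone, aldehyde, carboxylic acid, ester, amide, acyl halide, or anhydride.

10

CO: ketone, 1 C=O (running total 1).
CH(OCOCH3): ester, 1 C=O (running total 2).
CH(NHCOCH3): amide, 1 C=O (running total 3).
CH(COCH3): ketone, 1 C=O (running total 4).
CH2COOCH2: ester, 1 C=O (running total 5).
CO: ketone, 1 C=O (running total 6).
CH2CONHCH2: amide, 1 C=O (running total 7).
CO: ketone, 1 C=O (running total 8).
CH(NHCOCH3): amide, 1 C=O (running total 9).
CHO: aldehyde, 1 C=O (running total 10).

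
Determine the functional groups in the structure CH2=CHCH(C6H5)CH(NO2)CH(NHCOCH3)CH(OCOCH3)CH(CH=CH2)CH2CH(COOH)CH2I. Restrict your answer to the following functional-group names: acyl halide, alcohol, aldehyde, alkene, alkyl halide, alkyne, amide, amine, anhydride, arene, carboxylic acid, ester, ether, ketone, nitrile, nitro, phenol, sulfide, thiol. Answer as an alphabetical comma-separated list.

Working along the chain:
  CH2=CH: C=C double bond → alkene.
  CH(C6H5): pendant –C6H5: benzene ring → arene.
  CH(NO2): –NO2 on an sp³ carbon → nitro (the N=O is not a carbonyl).
  CH(NHCOCH3): pendant –NHC(=O)CH3: N bonded to a carbonyl → amide (not amine).
  CH(OCOCH3): pendant –OC(=O)CH3: an acyloxy group → ester.
  CH(CH=CH2): pendant –CH=CH2: C=C double bond → alkene.
  CH(COOH): pendant –COOH: carbonyl C bonded to C and –OH → carboxylic acid.
  CH2I: halogen on an sp³ carbon → alkyl halide.

alkene, alkyl halide, amide, arene, carboxylic acid, ester, nitro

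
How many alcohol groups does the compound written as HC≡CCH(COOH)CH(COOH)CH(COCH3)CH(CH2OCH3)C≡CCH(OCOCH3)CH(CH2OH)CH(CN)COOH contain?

1

Working along the chain:
  HC≡C: C≡C triple bond → alkyne.
  CH(COOH): pendant –COOH: carbonyl C bonded to C and –OH → carboxylic acid.
  CH(COOH): pendant –COOH: carbonyl C bonded to C and –OH → carboxylic acid.
  CH(COCH3): pendant –COCH3: carbonyl C bonded to two carbons → ketone.
  CH(CH2OCH3): pendant –CH2OCH3: C–O–C linkage → ether.
  C≡C: C≡C triple bond → alkyne.
  CH(OCOCH3): pendant –OC(=O)CH3: an acyloxy group → ester.
  CH(CH2OH): pendant –CH2OH on an sp³ backbone C → alcohol.
  CH(CN): pendant –C≡N: nitrile.
  COOH: –COOH: carbonyl C bonded to –OH and C → carboxylic acid (the –OH is not a separate alcohol).
Alcohol appears at: CH(CH2OH) → 1.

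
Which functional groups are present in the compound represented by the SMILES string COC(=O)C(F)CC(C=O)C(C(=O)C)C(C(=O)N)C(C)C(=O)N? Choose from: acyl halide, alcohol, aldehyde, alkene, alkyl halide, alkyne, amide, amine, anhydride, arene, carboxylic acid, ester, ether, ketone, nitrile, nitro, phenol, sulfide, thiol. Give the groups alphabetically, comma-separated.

aldehyde, alkyl halide, amide, ester, ketone

Reading the structure from left to right:
  CH3OOC: CH3O–C(=O)–: carbonyl C bonded to C and to –OCH3 → ester (not ketone + ether).
  CH(F): halogen on an sp³ carbon → alkyl halide.
  CH(CHO): pendant –CHO: carbonyl C bonded to C and H → aldehyde.
  CH(COCH3): pendant –COCH3: carbonyl C bonded to two carbons → ketone.
  CH(CONH2): pendant –CONH2: carbonyl C bonded to C and N → amide.
  CONH2: –C(=O)NH2: carbonyl C bonded to C and to N → amide (the N is not a separate amine).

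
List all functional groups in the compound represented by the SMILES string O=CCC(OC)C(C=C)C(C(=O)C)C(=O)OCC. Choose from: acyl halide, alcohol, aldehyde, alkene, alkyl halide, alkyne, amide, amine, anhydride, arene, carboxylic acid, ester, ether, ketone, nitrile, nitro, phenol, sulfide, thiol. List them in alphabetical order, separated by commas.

terminal –CHO: carbonyl C bonded to H and C → aldehyde.
pendant –OCH3: C–O–C with sp³ C, no adjacent C=O → ether.
pendant –CH=CH2: C=C double bond → alkene.
pendant –COCH3: carbonyl C bonded to two carbons → ketone.
–C(=O)OCH2CH3: carbonyl C bonded to C and to –OEt → ester.

aldehyde, alkene, ester, ether, ketone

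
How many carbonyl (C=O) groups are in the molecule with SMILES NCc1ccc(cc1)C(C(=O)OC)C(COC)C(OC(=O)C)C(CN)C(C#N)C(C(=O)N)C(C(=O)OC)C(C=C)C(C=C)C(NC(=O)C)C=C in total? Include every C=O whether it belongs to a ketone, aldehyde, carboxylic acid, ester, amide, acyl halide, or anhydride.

CH(COOCH3): ester, 1 C=O (running total 1).
CH(OCOCH3): ester, 1 C=O (running total 2).
CH(CONH2): amide, 1 C=O (running total 3).
CH(COOCH3): ester, 1 C=O (running total 4).
CH(NHCOCH3): amide, 1 C=O (running total 5).

5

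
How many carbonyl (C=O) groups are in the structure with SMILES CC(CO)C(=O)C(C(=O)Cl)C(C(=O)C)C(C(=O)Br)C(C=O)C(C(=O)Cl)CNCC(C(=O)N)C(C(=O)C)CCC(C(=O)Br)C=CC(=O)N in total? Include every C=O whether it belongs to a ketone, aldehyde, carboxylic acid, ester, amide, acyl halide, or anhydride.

CO: ketone, 1 C=O (running total 1).
CH(COCl): acyl halide, 1 C=O (running total 2).
CH(COCH3): ketone, 1 C=O (running total 3).
CH(COBr): acyl halide, 1 C=O (running total 4).
CH(CHO): aldehyde, 1 C=O (running total 5).
CH(COCl): acyl halide, 1 C=O (running total 6).
CH(CONH2): amide, 1 C=O (running total 7).
CH(COCH3): ketone, 1 C=O (running total 8).
CH(COBr): acyl halide, 1 C=O (running total 9).
CONH2: amide, 1 C=O (running total 10).

10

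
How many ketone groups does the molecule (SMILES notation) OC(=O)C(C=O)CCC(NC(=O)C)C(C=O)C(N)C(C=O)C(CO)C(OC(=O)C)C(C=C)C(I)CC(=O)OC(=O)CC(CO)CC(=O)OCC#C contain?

0

–COOH: carbonyl C bonded to –OH and C → carboxylic acid (the –OH is not a separate alcohol).
pendant –CHO: carbonyl C bonded to C and H → aldehyde.
pendant –NHC(=O)CH3: N bonded to a carbonyl → amide (not amine).
pendant –CHO: carbonyl C bonded to C and H → aldehyde.
–NH2 on an sp³ carbon with no adjacent C=O → amine.
pendant –CHO: carbonyl C bonded to C and H → aldehyde.
pendant –CH2OH on an sp³ backbone C → alcohol.
pendant –OC(=O)CH3: an acyloxy group → ester.
pendant –CH=CH2: C=C double bond → alkene.
halogen on an sp³ carbon → alkyl halide.
two acyl groups sharing one oxygen, –C(=O)–O–C(=O)– → anhydride.
pendant –CH2OH on an sp³ backbone C → alcohol.
–C(=O)–O–C with C on the carbonyl side → ester.
C≡C triple bond → alkyne.
No segment is a ketone: HOOC is carboxylic acid, not ketone; CH(CHO) is aldehyde, not ketone; CH(NHCOCH3) is amide, not ketone. → 0.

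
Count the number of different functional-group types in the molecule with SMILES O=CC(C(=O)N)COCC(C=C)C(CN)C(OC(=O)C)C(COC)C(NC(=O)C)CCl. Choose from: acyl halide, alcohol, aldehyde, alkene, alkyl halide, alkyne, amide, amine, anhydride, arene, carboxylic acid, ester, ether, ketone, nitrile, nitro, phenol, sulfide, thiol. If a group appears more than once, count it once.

7

Working along the chain:
  OHC: terminal –CHO: carbonyl C bonded to H and C → aldehyde.
  CH(CONH2): pendant –CONH2: carbonyl C bonded to C and N → amide.
  CH2OCH2: C–O–C with sp³ carbons on both sides and no adjacent C=O → ether.
  CH(CH=CH2): pendant –CH=CH2: C=C double bond → alkene.
  CH(CH2NH2): pendant –CH2NH2: N on sp³ C, no adjacent C=O → amine.
  CH(OCOCH3): pendant –OC(=O)CH3: an acyloxy group → ester.
  CH(CH2OCH3): pendant –CH2OCH3: C–O–C linkage → ether.
  CH(NHCOCH3): pendant –NHC(=O)CH3: N bonded to a carbonyl → amide (not amine).
  CH2Cl: halogen on an sp³ carbon → alkyl halide.
Distinct types present: aldehyde, alkene, alkyl halide, amide, amine, ester, ether.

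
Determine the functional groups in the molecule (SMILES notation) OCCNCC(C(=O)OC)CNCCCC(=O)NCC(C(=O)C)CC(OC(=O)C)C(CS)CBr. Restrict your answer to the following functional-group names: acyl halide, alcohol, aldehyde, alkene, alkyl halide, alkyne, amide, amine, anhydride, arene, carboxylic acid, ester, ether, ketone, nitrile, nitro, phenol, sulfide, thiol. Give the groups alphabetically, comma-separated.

Working along the chain:
  HOCH2: HO– on an sp³ carbon → alcohol.
  CH2NHCH2: C–N–C with sp³ carbons and no adjacent C=O → amine (secondary).
  CH(COOCH3): pendant –COOCH3: carbonyl C bonded to C and –OCH3 → ester.
  CH2NHCH2: C–N–C with sp³ carbons and no adjacent C=O → amine (secondary).
  CH2CONHCH2: –C(=O)–N– linkage → amide (the N is not an amine).
  CH(COCH3): pendant –COCH3: carbonyl C bonded to two carbons → ketone.
  CH(OCOCH3): pendant –OC(=O)CH3: an acyloxy group → ester.
  CH(CH2SH): pendant –CH2SH → thiol.
  CH2Br: halogen on an sp³ carbon → alkyl halide.

alcohol, alkyl halide, amide, amine, ester, ketone, thiol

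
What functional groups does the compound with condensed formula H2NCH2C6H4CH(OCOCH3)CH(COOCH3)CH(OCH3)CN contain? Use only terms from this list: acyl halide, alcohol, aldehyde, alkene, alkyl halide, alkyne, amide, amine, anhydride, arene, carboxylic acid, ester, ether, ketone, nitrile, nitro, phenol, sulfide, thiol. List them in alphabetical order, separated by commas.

Reading the structure from left to right:
  H2NCH2: –NH2 on an sp³ carbon with no adjacent C=O → amine.
  C6H4: para-disubstituted benzene ring → arene.
  CH(OCOCH3): pendant –OC(=O)CH3: an acyloxy group → ester.
  CH(COOCH3): pendant –COOCH3: carbonyl C bonded to C and –OCH3 → ester.
  CH(OCH3): pendant –OCH3: C–O–C with sp³ C, no adjacent C=O → ether.
  CN: –C≡N: carbon triple-bonded to nitrogen → nitrile.

amine, arene, ester, ether, nitrile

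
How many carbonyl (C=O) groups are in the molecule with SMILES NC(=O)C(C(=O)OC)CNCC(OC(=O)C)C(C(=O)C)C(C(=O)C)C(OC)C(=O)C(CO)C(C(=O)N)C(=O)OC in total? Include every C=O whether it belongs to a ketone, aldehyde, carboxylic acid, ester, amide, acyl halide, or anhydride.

8

H2NCO: amide, 1 C=O (running total 1).
CH(COOCH3): ester, 1 C=O (running total 2).
CH(OCOCH3): ester, 1 C=O (running total 3).
CH(COCH3): ketone, 1 C=O (running total 4).
CH(COCH3): ketone, 1 C=O (running total 5).
CO: ketone, 1 C=O (running total 6).
CH(CONH2): amide, 1 C=O (running total 7).
COOCH3: ester, 1 C=O (running total 8).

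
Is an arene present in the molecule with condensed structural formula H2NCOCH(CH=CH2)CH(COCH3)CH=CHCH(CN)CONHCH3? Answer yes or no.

Reading the structure from left to right:
  H2NCO: –C(=O)NH2: carbonyl C bonded to C and to N → amide (the N is not a separate amine).
  CH(CH=CH2): pendant –CH=CH2: C=C double bond → alkene.
  CH(COCH3): pendant –COCH3: carbonyl C bonded to two carbons → ketone.
  CH=CH: C=C double bond → alkene.
  CH(CN): pendant –C≡N: nitrile.
  CONHCH3: –C(=O)NHCH3: carbonyl C bonded to C and to N → amide (the N is not an amine).
The groups actually present are: alkene, amide, ketone, nitrile.

no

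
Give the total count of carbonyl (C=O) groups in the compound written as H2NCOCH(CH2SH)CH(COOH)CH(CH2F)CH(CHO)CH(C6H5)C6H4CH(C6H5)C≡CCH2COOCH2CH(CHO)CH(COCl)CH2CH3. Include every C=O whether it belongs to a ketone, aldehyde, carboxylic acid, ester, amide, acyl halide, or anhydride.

H2NCO: amide, 1 C=O (running total 1).
CH(COOH): carboxylic acid, 1 C=O (running total 2).
CH(CHO): aldehyde, 1 C=O (running total 3).
CH2COOCH2: ester, 1 C=O (running total 4).
CH(CHO): aldehyde, 1 C=O (running total 5).
CH(COCl): acyl halide, 1 C=O (running total 6).

6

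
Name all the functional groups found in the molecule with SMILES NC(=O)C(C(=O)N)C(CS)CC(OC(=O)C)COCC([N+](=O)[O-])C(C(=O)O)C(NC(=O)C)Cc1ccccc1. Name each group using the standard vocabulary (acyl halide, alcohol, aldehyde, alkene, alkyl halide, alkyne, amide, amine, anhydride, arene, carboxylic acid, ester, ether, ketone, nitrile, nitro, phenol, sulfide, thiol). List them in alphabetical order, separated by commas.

amide, arene, carboxylic acid, ester, ether, nitro, thiol

–C(=O)NH2: carbonyl C bonded to C and to N → amide (the N is not a separate amine).
pendant –CONH2: carbonyl C bonded to C and N → amide.
pendant –CH2SH → thiol.
pendant –OC(=O)CH3: an acyloxy group → ester.
C–O–C with sp³ carbons on both sides and no adjacent C=O → ether.
–NO2 on an sp³ carbon → nitro (the N=O is not a carbonyl).
pendant –COOH: carbonyl C bonded to C and –OH → carboxylic acid.
pendant –NHC(=O)CH3: N bonded to a carbonyl → amide (not amine).
–C6H5 phenyl ring → arene.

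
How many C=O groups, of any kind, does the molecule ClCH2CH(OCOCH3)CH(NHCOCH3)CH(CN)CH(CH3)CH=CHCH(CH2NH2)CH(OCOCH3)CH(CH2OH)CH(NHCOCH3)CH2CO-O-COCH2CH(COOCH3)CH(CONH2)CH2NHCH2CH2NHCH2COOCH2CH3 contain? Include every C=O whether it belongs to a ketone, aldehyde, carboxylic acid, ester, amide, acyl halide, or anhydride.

9

CH(OCOCH3): ester, 1 C=O (running total 1).
CH(NHCOCH3): amide, 1 C=O (running total 2).
CH(OCOCH3): ester, 1 C=O (running total 3).
CH(NHCOCH3): amide, 1 C=O (running total 4).
CH2CO-O-COCH2: anhydride, 2 C=O (running total 6).
CH(COOCH3): ester, 1 C=O (running total 7).
CH(CONH2): amide, 1 C=O (running total 8).
COOCH2CH3: ester, 1 C=O (running total 9).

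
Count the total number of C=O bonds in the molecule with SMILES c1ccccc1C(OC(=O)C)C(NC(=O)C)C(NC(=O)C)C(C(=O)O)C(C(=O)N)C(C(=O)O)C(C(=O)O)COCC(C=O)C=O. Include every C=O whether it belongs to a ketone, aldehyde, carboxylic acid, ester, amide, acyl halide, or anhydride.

CH(OCOCH3): ester, 1 C=O (running total 1).
CH(NHCOCH3): amide, 1 C=O (running total 2).
CH(NHCOCH3): amide, 1 C=O (running total 3).
CH(COOH): carboxylic acid, 1 C=O (running total 4).
CH(CONH2): amide, 1 C=O (running total 5).
CH(COOH): carboxylic acid, 1 C=O (running total 6).
CH(COOH): carboxylic acid, 1 C=O (running total 7).
CH(CHO): aldehyde, 1 C=O (running total 8).
CHO: aldehyde, 1 C=O (running total 9).

9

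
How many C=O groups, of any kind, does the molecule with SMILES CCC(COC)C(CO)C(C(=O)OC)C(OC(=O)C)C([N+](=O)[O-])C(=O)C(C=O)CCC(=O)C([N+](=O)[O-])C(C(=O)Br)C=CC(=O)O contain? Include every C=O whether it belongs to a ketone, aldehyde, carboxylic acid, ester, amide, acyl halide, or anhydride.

7

CH(COOCH3): ester, 1 C=O (running total 1).
CH(OCOCH3): ester, 1 C=O (running total 2).
CO: ketone, 1 C=O (running total 3).
CH(CHO): aldehyde, 1 C=O (running total 4).
CO: ketone, 1 C=O (running total 5).
CH(COBr): acyl halide, 1 C=O (running total 6).
COOH: carboxylic acid, 1 C=O (running total 7).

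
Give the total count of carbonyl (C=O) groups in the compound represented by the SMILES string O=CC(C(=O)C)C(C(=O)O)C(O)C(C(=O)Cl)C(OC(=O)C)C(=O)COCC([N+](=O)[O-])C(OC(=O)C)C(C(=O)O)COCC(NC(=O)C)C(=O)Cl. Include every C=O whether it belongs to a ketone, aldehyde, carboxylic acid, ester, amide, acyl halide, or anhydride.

OHC: aldehyde, 1 C=O (running total 1).
CH(COCH3): ketone, 1 C=O (running total 2).
CH(COOH): carboxylic acid, 1 C=O (running total 3).
CH(COCl): acyl halide, 1 C=O (running total 4).
CH(OCOCH3): ester, 1 C=O (running total 5).
CO: ketone, 1 C=O (running total 6).
CH(OCOCH3): ester, 1 C=O (running total 7).
CH(COOH): carboxylic acid, 1 C=O (running total 8).
CH(NHCOCH3): amide, 1 C=O (running total 9).
COCl: acyl halide, 1 C=O (running total 10).

10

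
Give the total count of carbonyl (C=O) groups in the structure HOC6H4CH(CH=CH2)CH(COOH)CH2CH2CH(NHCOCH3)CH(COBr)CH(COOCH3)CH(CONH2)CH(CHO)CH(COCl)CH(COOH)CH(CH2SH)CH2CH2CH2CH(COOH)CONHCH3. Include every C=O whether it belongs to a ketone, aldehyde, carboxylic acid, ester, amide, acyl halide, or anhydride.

CH(COOH): carboxylic acid, 1 C=O (running total 1).
CH(NHCOCH3): amide, 1 C=O (running total 2).
CH(COBr): acyl halide, 1 C=O (running total 3).
CH(COOCH3): ester, 1 C=O (running total 4).
CH(CONH2): amide, 1 C=O (running total 5).
CH(CHO): aldehyde, 1 C=O (running total 6).
CH(COCl): acyl halide, 1 C=O (running total 7).
CH(COOH): carboxylic acid, 1 C=O (running total 8).
CH(COOH): carboxylic acid, 1 C=O (running total 9).
CONHCH3: amide, 1 C=O (running total 10).

10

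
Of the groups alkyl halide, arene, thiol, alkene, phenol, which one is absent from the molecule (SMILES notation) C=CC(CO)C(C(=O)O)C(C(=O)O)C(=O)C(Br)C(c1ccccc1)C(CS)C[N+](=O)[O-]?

phenol

alkyl halide: present (CH(Br) — halogen on an sp³ carbon → alkyl halide).
thiol: present (CH(CH2SH) — pendant –CH2SH → thiol).
arene: present (CH(C6H5) — pendant –C6H5: benzene ring → arene).
alkene: present (CH2=CH — C=C double bond → alkene).
phenol: absent. In CH(CH2OH), the –OH is on an sp³ carbon, not on an aromatic ring, so it is an alcohol.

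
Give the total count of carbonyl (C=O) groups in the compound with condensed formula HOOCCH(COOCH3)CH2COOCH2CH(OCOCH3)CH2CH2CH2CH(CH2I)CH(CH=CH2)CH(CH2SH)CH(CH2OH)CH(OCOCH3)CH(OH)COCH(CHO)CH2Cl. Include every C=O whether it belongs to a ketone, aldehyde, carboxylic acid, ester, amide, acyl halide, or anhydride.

HOOC: carboxylic acid, 1 C=O (running total 1).
CH(COOCH3): ester, 1 C=O (running total 2).
CH2COOCH2: ester, 1 C=O (running total 3).
CH(OCOCH3): ester, 1 C=O (running total 4).
CH(OCOCH3): ester, 1 C=O (running total 5).
CO: ketone, 1 C=O (running total 6).
CH(CHO): aldehyde, 1 C=O (running total 7).

7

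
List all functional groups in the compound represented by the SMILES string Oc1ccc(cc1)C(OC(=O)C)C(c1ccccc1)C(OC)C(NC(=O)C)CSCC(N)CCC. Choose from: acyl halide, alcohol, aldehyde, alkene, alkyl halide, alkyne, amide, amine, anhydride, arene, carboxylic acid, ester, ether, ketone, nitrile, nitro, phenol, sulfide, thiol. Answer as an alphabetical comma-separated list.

amide, amine, arene, ester, ether, phenol, sulfide

Reading the structure from left to right:
  HOC6H4: –OH attached directly to an aromatic ring → phenol (not alcohol); the ring itself is an arene.
  CH(OCOCH3): pendant –OC(=O)CH3: an acyloxy group → ester.
  CH(C6H5): pendant –C6H5: benzene ring → arene.
  CH(OCH3): pendant –OCH3: C–O–C with sp³ C, no adjacent C=O → ether.
  CH(NHCOCH3): pendant –NHC(=O)CH3: N bonded to a carbonyl → amide (not amine).
  CH2SCH2: C–S–C linkage → sulfide (thioether).
  CH(NH2): –NH2 on an sp³ carbon with no adjacent C=O → amine.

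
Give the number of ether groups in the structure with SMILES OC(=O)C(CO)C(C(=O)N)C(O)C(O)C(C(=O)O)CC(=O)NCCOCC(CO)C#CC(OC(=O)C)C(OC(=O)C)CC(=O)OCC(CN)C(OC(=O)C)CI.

1

Working along the chain:
  HOOC: –COOH: carbonyl C bonded to –OH and C → carboxylic acid (the –OH is not a separate alcohol).
  CH(CH2OH): pendant –CH2OH on an sp³ backbone C → alcohol.
  CH(CONH2): pendant –CONH2: carbonyl C bonded to C and N → amide.
  CH(OH): –OH on an sp³ carbon → alcohol (secondary).
  CH(OH): –OH on an sp³ carbon → alcohol (secondary).
  CH(COOH): pendant –COOH: carbonyl C bonded to C and –OH → carboxylic acid.
  CH2CONHCH2: –C(=O)–N– linkage → amide (the N is not an amine).
  CH2OCH2: C–O–C with sp³ carbons on both sides and no adjacent C=O → ether.
  CH(CH2OH): pendant –CH2OH on an sp³ backbone C → alcohol.
  C≡C: C≡C triple bond → alkyne.
  CH(OCOCH3): pendant –OC(=O)CH3: an acyloxy group → ester.
  CH(OCOCH3): pendant –OC(=O)CH3: an acyloxy group → ester.
  CH2COOCH2: –C(=O)–O–C with C on the carbonyl side → ester.
  CH(CH2NH2): pendant –CH2NH2: N on sp³ C, no adjacent C=O → amine.
  CH(OCOCH3): pendant –OC(=O)CH3: an acyloxy group → ester.
  CH2I: halogen on an sp³ carbon → alkyl halide.
Ether appears at: CH2OCH2 → 1.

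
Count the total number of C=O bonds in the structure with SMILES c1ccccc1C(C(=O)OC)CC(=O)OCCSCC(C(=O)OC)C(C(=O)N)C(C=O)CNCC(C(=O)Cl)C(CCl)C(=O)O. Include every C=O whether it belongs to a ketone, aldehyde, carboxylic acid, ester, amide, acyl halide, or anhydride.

7

CH(COOCH3): ester, 1 C=O (running total 1).
CH2COOCH2: ester, 1 C=O (running total 2).
CH(COOCH3): ester, 1 C=O (running total 3).
CH(CONH2): amide, 1 C=O (running total 4).
CH(CHO): aldehyde, 1 C=O (running total 5).
CH(COCl): acyl halide, 1 C=O (running total 6).
COOH: carboxylic acid, 1 C=O (running total 7).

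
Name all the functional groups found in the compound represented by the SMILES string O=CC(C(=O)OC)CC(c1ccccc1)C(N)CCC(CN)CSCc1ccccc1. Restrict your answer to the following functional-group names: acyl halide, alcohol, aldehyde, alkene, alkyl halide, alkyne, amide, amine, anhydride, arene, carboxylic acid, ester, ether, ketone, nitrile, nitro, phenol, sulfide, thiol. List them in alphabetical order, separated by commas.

terminal –CHO: carbonyl C bonded to H and C → aldehyde.
pendant –COOCH3: carbonyl C bonded to C and –OCH3 → ester.
pendant –C6H5: benzene ring → arene.
–NH2 on an sp³ carbon with no adjacent C=O → amine.
pendant –CH2NH2: N on sp³ C, no adjacent C=O → amine.
C–S–C linkage → sulfide (thioether).
–C6H5 phenyl ring → arene.

aldehyde, amine, arene, ester, sulfide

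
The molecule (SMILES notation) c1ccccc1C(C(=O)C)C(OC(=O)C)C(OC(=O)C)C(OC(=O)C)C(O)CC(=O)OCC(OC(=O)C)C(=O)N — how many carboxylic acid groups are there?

C6H5– phenyl ring → arene.
pendant –COCH3: carbonyl C bonded to two carbons → ketone.
pendant –OC(=O)CH3: an acyloxy group → ester.
pendant –OC(=O)CH3: an acyloxy group → ester.
pendant –OC(=O)CH3: an acyloxy group → ester.
–OH on an sp³ carbon → alcohol (secondary).
–C(=O)–O–C with C on the carbonyl side → ester.
pendant –OC(=O)CH3: an acyloxy group → ester.
–C(=O)NH2: carbonyl C bonded to C and to N → amide (the N is not a separate amine).
No segment is a carboxylic acid: CH(OCOCH3) is ester, not carboxylic acid; CH(OCOCH3) is ester, not carboxylic acid; CH(OCOCH3) is ester, not carboxylic acid. → 0.

0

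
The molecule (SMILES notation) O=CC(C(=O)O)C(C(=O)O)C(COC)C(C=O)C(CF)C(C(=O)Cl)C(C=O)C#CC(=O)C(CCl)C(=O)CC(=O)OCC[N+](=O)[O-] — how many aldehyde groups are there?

3

terminal –CHO: carbonyl C bonded to H and C → aldehyde.
pendant –COOH: carbonyl C bonded to C and –OH → carboxylic acid.
pendant –COOH: carbonyl C bonded to C and –OH → carboxylic acid.
pendant –CH2OCH3: C–O–C linkage → ether.
pendant –CHO: carbonyl C bonded to C and H → aldehyde.
pendant –CH2X: halogen on sp³ carbon → alkyl halide.
pendant –C(=O)X: carbonyl C bonded to C and halogen → acyl halide.
pendant –CHO: carbonyl C bonded to C and H → aldehyde.
C≡C triple bond → alkyne.
–C(=O)– with carbon on both sides → ketone.
pendant –CH2X: halogen on sp³ carbon → alkyl halide.
–C(=O)– with carbon on both sides → ketone.
–C(=O)–O–C with C on the carbonyl side → ester.
–NO2 on carbon → nitro group.
Aldehyde appears at: OHC, CH(CHO), CH(CHO) → 3.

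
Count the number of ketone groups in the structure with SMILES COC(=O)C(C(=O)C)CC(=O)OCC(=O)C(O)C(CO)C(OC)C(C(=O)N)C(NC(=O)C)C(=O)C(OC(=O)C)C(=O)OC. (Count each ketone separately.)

3

Reading the structure from left to right:
  CH3OOC: CH3O–C(=O)–: carbonyl C bonded to C and to –OCH3 → ester (not ketone + ether).
  CH(COCH3): pendant –COCH3: carbonyl C bonded to two carbons → ketone.
  CH2COOCH2: –C(=O)–O–C with C on the carbonyl side → ester.
  CO: –C(=O)– with carbon on both sides → ketone.
  CH(OH): –OH on an sp³ carbon → alcohol (secondary).
  CH(CH2OH): pendant –CH2OH on an sp³ backbone C → alcohol.
  CH(OCH3): pendant –OCH3: C–O–C with sp³ C, no adjacent C=O → ether.
  CH(CONH2): pendant –CONH2: carbonyl C bonded to C and N → amide.
  CH(NHCOCH3): pendant –NHC(=O)CH3: N bonded to a carbonyl → amide (not amine).
  CO: –C(=O)– with carbon on both sides → ketone.
  CH(OCOCH3): pendant –OC(=O)CH3: an acyloxy group → ester.
  COOCH3: –C(=O)OCH3: carbonyl C bonded to C and to –OCH3 → ester (not ketone + ether).
Ketone appears at: CH(COCH3), CO, CO → 3.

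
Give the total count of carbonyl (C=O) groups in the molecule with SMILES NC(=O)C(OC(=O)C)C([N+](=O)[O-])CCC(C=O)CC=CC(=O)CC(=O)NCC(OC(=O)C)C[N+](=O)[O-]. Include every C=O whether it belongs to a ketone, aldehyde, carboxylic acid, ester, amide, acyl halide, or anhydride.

H2NCO: amide, 1 C=O (running total 1).
CH(OCOCH3): ester, 1 C=O (running total 2).
CH(CHO): aldehyde, 1 C=O (running total 3).
CO: ketone, 1 C=O (running total 4).
CH2CONHCH2: amide, 1 C=O (running total 5).
CH(OCOCH3): ester, 1 C=O (running total 6).

6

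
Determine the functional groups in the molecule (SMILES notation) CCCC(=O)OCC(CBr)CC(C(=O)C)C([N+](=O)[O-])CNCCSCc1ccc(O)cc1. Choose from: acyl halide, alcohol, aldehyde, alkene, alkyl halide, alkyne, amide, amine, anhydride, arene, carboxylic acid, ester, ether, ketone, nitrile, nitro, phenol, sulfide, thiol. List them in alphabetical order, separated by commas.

alkyl halide, amine, arene, ester, ketone, nitro, phenol, sulfide

Reading the structure from left to right:
  CH2COOCH2: –C(=O)–O–C with C on the carbonyl side → ester.
  CH(CH2Br): pendant –CH2X: halogen on sp³ carbon → alkyl halide.
  CH(COCH3): pendant –COCH3: carbonyl C bonded to two carbons → ketone.
  CH(NO2): –NO2 on an sp³ carbon → nitro (the N=O is not a carbonyl).
  CH2NHCH2: C–N–C with sp³ carbons and no adjacent C=O → amine (secondary).
  CH2SCH2: C–S–C linkage → sulfide (thioether).
  C6H4OH: –OH attached directly to an aromatic ring → phenol (not alcohol); the ring itself is an arene.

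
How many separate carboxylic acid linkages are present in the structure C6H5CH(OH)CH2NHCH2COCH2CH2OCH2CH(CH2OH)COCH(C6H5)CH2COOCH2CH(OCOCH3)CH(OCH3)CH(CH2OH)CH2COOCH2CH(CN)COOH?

1

Reading the structure from left to right:
  C6H5: C6H5– phenyl ring → arene.
  CH(OH): –OH on an sp³ carbon → alcohol (secondary).
  CH2NHCH2: C–N–C with sp³ carbons and no adjacent C=O → amine (secondary).
  CO: –C(=O)– with carbon on both sides → ketone.
  CH2OCH2: C–O–C with sp³ carbons on both sides and no adjacent C=O → ether.
  CH(CH2OH): pendant –CH2OH on an sp³ backbone C → alcohol.
  CO: –C(=O)– with carbon on both sides → ketone.
  CH(C6H5): pendant –C6H5: benzene ring → arene.
  CH2COOCH2: –C(=O)–O–C with C on the carbonyl side → ester.
  CH(OCOCH3): pendant –OC(=O)CH3: an acyloxy group → ester.
  CH(OCH3): pendant –OCH3: C–O–C with sp³ C, no adjacent C=O → ether.
  CH(CH2OH): pendant –CH2OH on an sp³ backbone C → alcohol.
  CH2COOCH2: –C(=O)–O–C with C on the carbonyl side → ester.
  CH(CN): pendant –C≡N: nitrile.
  COOH: –COOH: carbonyl C bonded to –OH and C → carboxylic acid (the –OH is not a separate alcohol).
Carboxylic acid appears at: COOH → 1.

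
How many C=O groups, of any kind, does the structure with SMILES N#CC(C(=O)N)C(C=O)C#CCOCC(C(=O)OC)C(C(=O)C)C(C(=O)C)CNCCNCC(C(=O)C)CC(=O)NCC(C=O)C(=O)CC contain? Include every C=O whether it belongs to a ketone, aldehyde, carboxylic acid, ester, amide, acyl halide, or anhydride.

CH(CONH2): amide, 1 C=O (running total 1).
CH(CHO): aldehyde, 1 C=O (running total 2).
CH(COOCH3): ester, 1 C=O (running total 3).
CH(COCH3): ketone, 1 C=O (running total 4).
CH(COCH3): ketone, 1 C=O (running total 5).
CH(COCH3): ketone, 1 C=O (running total 6).
CH2CONHCH2: amide, 1 C=O (running total 7).
CH(CHO): aldehyde, 1 C=O (running total 8).
CO: ketone, 1 C=O (running total 9).

9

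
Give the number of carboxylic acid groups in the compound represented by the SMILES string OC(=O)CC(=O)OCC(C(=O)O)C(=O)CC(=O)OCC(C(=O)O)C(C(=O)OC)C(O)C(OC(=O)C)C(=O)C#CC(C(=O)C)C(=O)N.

–COOH: carbonyl C bonded to –OH and C → carboxylic acid (the –OH is not a separate alcohol).
–C(=O)–O–C with C on the carbonyl side → ester.
pendant –COOH: carbonyl C bonded to C and –OH → carboxylic acid.
–C(=O)– with carbon on both sides → ketone.
–C(=O)–O–C with C on the carbonyl side → ester.
pendant –COOH: carbonyl C bonded to C and –OH → carboxylic acid.
pendant –COOCH3: carbonyl C bonded to C and –OCH3 → ester.
–OH on an sp³ carbon → alcohol (secondary).
pendant –OC(=O)CH3: an acyloxy group → ester.
–C(=O)– with carbon on both sides → ketone.
C≡C triple bond → alkyne.
pendant –COCH3: carbonyl C bonded to two carbons → ketone.
–C(=O)NH2: carbonyl C bonded to C and to N → amide (the N is not a separate amine).
Carboxylic acid appears at: HOOC, CH(COOH), CH(COOH) → 3.

3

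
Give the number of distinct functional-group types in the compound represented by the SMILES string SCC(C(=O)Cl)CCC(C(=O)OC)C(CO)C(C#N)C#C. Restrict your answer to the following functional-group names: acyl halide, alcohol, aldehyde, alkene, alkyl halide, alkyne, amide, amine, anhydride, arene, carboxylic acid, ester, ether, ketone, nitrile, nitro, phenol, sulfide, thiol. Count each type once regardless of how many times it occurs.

–SH on an sp³ carbon → thiol.
pendant –C(=O)X: carbonyl C bonded to C and halogen → acyl halide.
pendant –COOCH3: carbonyl C bonded to C and –OCH3 → ester.
pendant –CH2OH on an sp³ backbone C → alcohol.
pendant –C≡N: nitrile.
C≡C triple bond → alkyne.
Distinct types present: acyl halide, alcohol, alkyne, ester, nitrile, thiol.

6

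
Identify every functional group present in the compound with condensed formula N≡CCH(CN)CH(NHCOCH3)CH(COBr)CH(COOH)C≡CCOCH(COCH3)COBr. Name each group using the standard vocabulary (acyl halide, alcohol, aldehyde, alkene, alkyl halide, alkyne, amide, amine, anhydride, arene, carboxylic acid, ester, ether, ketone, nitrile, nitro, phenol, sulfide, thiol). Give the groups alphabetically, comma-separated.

N≡C–: carbon triple-bonded to nitrogen → nitrile.
pendant –C≡N: nitrile.
pendant –NHC(=O)CH3: N bonded to a carbonyl → amide (not amine).
pendant –C(=O)X: carbonyl C bonded to C and halogen → acyl halide.
pendant –COOH: carbonyl C bonded to C and –OH → carboxylic acid.
C≡C triple bond → alkyne.
–C(=O)– with carbon on both sides → ketone.
pendant –COCH3: carbonyl C bonded to two carbons → ketone.
–C(=O)Br: carbonyl C bonded to C and to a halogen → acyl halide (not alkyl halide).

acyl halide, alkyne, amide, carboxylic acid, ketone, nitrile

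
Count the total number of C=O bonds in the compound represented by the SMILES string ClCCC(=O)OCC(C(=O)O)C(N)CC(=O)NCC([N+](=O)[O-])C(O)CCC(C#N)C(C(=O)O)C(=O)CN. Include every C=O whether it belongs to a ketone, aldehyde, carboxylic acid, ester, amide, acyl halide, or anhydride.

CH2COOCH2: ester, 1 C=O (running total 1).
CH(COOH): carboxylic acid, 1 C=O (running total 2).
CH2CONHCH2: amide, 1 C=O (running total 3).
CH(COOH): carboxylic acid, 1 C=O (running total 4).
CO: ketone, 1 C=O (running total 5).

5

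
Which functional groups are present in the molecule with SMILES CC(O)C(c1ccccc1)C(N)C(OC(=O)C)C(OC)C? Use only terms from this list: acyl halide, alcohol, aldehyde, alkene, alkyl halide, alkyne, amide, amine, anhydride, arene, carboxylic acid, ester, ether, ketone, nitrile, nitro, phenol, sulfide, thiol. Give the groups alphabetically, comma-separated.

Working along the chain:
  CH(OH): –OH on an sp³ carbon → alcohol (secondary).
  CH(C6H5): pendant –C6H5: benzene ring → arene.
  CH(NH2): –NH2 on an sp³ carbon with no adjacent C=O → amine.
  CH(OCOCH3): pendant –OC(=O)CH3: an acyloxy group → ester.
  CH(OCH3): pendant –OCH3: C–O–C with sp³ C, no adjacent C=O → ether.

alcohol, amine, arene, ester, ether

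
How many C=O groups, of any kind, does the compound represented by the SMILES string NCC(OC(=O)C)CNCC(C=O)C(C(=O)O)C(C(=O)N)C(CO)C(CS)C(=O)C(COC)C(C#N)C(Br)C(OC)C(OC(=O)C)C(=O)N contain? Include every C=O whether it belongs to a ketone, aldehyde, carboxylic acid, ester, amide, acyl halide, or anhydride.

CH(OCOCH3): ester, 1 C=O (running total 1).
CH(CHO): aldehyde, 1 C=O (running total 2).
CH(COOH): carboxylic acid, 1 C=O (running total 3).
CH(CONH2): amide, 1 C=O (running total 4).
CO: ketone, 1 C=O (running total 5).
CH(OCOCH3): ester, 1 C=O (running total 6).
CONH2: amide, 1 C=O (running total 7).

7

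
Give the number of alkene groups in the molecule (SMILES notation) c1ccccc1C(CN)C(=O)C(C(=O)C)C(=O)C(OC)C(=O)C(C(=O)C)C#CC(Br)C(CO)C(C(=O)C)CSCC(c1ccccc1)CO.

Working along the chain:
  C6H5: C6H5– phenyl ring → arene.
  CH(CH2NH2): pendant –CH2NH2: N on sp³ C, no adjacent C=O → amine.
  CO: –C(=O)– with carbon on both sides → ketone.
  CH(COCH3): pendant –COCH3: carbonyl C bonded to two carbons → ketone.
  CO: –C(=O)– with carbon on both sides → ketone.
  CH(OCH3): pendant –OCH3: C–O–C with sp³ C, no adjacent C=O → ether.
  CO: –C(=O)– with carbon on both sides → ketone.
  CH(COCH3): pendant –COCH3: carbonyl C bonded to two carbons → ketone.
  C≡C: C≡C triple bond → alkyne.
  CH(Br): halogen on an sp³ carbon → alkyl halide.
  CH(CH2OH): pendant –CH2OH on an sp³ backbone C → alcohol.
  CH(COCH3): pendant –COCH3: carbonyl C bonded to two carbons → ketone.
  CH2SCH2: C–S–C linkage → sulfide (thioether).
  CH(C6H5): pendant –C6H5: benzene ring → arene.
  CH2OH: –OH on an sp³ carbon → alcohol.
No segment is a alkene: C6H5 is arene, not alkene; C≡C is alkyne, not alkene; CH(C6H5) is arene, not alkene. → 0.

0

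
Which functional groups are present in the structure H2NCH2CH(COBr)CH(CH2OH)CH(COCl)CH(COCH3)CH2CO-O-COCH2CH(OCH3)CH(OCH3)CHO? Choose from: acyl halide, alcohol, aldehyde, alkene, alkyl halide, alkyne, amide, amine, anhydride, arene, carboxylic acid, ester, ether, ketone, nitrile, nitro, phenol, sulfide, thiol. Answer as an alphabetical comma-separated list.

acyl halide, alcohol, aldehyde, amine, anhydride, ether, ketone

Reading the structure from left to right:
  H2NCH2: –NH2 on an sp³ carbon with no adjacent C=O → amine.
  CH(COBr): pendant –C(=O)X: carbonyl C bonded to C and halogen → acyl halide.
  CH(CH2OH): pendant –CH2OH on an sp³ backbone C → alcohol.
  CH(COCl): pendant –C(=O)X: carbonyl C bonded to C and halogen → acyl halide.
  CH(COCH3): pendant –COCH3: carbonyl C bonded to two carbons → ketone.
  CH2CO-O-COCH2: two acyl groups sharing one oxygen, –C(=O)–O–C(=O)– → anhydride.
  CH(OCH3): pendant –OCH3: C–O–C with sp³ C, no adjacent C=O → ether.
  CH(OCH3): pendant –OCH3: C–O–C with sp³ C, no adjacent C=O → ether.
  CHO: terminal –CHO: carbonyl C bonded to H and C → aldehyde.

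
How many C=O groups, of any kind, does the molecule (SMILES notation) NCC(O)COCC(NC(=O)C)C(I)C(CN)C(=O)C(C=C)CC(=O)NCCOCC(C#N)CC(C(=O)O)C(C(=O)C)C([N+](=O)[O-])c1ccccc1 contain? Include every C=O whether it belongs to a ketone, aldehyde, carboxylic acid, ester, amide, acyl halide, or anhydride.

5

CH(NHCOCH3): amide, 1 C=O (running total 1).
CO: ketone, 1 C=O (running total 2).
CH2CONHCH2: amide, 1 C=O (running total 3).
CH(COOH): carboxylic acid, 1 C=O (running total 4).
CH(COCH3): ketone, 1 C=O (running total 5).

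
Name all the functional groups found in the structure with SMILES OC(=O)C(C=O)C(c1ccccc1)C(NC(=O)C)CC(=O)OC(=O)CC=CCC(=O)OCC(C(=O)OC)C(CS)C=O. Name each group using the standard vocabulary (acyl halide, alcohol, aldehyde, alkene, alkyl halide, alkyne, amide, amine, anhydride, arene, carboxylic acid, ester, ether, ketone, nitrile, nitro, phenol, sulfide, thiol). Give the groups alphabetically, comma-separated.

Taking each segment in turn:
  HOOC: –COOH: carbonyl C bonded to –OH and C → carboxylic acid (the –OH is not a separate alcohol).
  CH(CHO): pendant –CHO: carbonyl C bonded to C and H → aldehyde.
  CH(C6H5): pendant –C6H5: benzene ring → arene.
  CH(NHCOCH3): pendant –NHC(=O)CH3: N bonded to a carbonyl → amide (not amine).
  CH2CO-O-COCH2: two acyl groups sharing one oxygen, –C(=O)–O–C(=O)– → anhydride.
  CH=CH: C=C double bond → alkene.
  CH2COOCH2: –C(=O)–O–C with C on the carbonyl side → ester.
  CH(COOCH3): pendant –COOCH3: carbonyl C bonded to C and –OCH3 → ester.
  CH(CH2SH): pendant –CH2SH → thiol.
  CHO: terminal –CHO: carbonyl C bonded to H and C → aldehyde.

aldehyde, alkene, amide, anhydride, arene, carboxylic acid, ester, thiol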